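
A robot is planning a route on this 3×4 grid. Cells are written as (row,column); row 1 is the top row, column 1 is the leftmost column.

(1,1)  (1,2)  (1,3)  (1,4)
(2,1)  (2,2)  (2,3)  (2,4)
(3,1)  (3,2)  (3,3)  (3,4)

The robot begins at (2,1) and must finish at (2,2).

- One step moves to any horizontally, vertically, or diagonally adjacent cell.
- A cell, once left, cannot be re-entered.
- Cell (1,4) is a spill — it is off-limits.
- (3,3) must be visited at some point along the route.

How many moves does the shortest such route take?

3

Any route passes through (3,3) somewhere between (2,1) and (2,2). Summing Chebyshev distances along the two legs ((2,1) → (3,3) → (2,2)) gives a lower bound of 2 + 1 = 3 moves.
A route of 3 moves achieves this: (2,1) → (3,2) → (3,3) → (2,2).
Since 3 matches the lower bound, it is optimal.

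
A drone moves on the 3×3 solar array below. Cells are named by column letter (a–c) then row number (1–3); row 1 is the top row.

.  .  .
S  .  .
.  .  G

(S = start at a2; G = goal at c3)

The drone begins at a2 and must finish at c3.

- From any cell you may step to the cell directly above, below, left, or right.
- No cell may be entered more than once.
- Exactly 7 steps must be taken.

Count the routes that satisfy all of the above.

2

Need simple routes of exactly 7 moves from a2 to c3 (Manhattan distance 3, so 2 moves are spent on a detour and 2 undoing it).
Enumerating: a2 a1 b1 c1 c2 b2 b3 c3 | a2 a3 b3 b2 b1 c1 c2 c3.
That gives 2 routes.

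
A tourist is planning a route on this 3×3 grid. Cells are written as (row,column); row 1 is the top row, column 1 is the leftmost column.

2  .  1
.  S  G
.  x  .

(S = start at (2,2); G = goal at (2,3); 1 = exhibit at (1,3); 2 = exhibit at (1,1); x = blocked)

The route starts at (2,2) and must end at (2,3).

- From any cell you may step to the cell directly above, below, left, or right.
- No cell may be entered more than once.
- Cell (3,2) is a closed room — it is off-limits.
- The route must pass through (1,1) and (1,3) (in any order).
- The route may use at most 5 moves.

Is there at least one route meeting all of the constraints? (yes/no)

yes

One route that works: (2,2) → (2,1) → (1,1) → (1,2) → (1,3) → (2,3).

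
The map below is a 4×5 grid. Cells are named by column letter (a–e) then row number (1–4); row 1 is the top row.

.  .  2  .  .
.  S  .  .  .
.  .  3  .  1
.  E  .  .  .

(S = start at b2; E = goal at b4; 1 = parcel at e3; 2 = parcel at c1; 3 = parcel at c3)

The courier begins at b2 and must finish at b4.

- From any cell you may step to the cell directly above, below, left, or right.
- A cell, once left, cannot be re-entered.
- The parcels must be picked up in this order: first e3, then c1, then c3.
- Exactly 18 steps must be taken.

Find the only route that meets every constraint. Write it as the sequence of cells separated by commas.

b2, c2, d2, d3, d4, e4, e3, e2, e1, d1, c1, b1, a1, a2, a3, b3, c3, c4, b4

The waypoints must appear in the order e3, c1, c3, with no cell reused.
Route from b2: right 2 to d2, down 2 to d4, right 1 to e4, up 3 to e1, left 4 to a1, down 2 to a3, right 2 to c3, down 1 to c4, left 1 to b4 — 18 moves in all.
Check: order respected (1 at step 6, 2 at step 10, 3 at step 16); 18 moves as required.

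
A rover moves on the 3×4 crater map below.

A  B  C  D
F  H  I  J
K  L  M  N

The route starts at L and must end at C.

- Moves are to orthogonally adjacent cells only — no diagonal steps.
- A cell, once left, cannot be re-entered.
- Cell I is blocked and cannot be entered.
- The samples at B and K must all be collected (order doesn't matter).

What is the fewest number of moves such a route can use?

5

Any route passes through B and K in some order between L and C. Summing Manhattan distances along each leg and taking the cheapest ordering (L → K → B → C) gives a lower bound of 1 + 3 + 1 = 5 moves.
A route of 5 moves achieves this: L → K → F → A → B → C.
Since 5 matches the lower bound, it is optimal.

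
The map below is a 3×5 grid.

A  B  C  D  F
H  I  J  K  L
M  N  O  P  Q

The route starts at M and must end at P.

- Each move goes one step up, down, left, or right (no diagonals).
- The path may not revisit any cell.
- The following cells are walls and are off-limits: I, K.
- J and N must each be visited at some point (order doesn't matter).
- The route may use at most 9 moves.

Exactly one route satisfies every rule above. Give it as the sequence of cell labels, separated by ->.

M -> N -> O -> J -> C -> D -> F -> L -> Q -> P

The budget equals the shortest possible length, so every move has to be on a shortest route through the required cells.
Route from M: 2× right (reaching O), 2× up (reaching C), 2× right (reaching F), 2× down (reaching Q), left to P — 9 moves in all.
Check: all required cells visited; 9 ≤ 9 moves.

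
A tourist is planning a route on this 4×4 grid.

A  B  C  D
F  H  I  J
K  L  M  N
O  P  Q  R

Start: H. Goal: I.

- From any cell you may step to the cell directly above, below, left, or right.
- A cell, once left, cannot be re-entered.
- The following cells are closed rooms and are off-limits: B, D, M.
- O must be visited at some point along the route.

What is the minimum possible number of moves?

Any route passes through O somewhere between H and I. Summing Manhattan distances along the two legs (H → O → I) gives a lower bound of 3 + 4 = 7 moves.
The shortest route satisfying every rule uses 9 moves: H → L → K → O → P → Q → R → N → J → I.
The bound of 7 isn't tight here; checking systematically, no route of length 7 through 8 satisfies every constraint, so 9 is the minimum.

9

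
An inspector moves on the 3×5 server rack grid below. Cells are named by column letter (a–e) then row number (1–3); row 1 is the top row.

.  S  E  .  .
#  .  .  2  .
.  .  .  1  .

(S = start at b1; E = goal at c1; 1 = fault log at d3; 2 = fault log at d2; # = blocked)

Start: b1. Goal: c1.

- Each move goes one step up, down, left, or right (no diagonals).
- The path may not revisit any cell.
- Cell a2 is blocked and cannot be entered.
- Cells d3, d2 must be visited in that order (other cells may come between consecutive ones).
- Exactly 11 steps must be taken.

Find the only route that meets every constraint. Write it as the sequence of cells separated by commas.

b1, b2, b3, c3, d3, e3, e2, e1, d1, d2, c2, c1

The waypoints must appear in the order d3, d2, with no cell reused.
Route from b1: down 2 to b3, right 3 to e3, up 2 to e1, left 1 to d1, down 1 to d2, left 1 to c2, up 1 to c1 — 11 moves in all.
Check: order respected (1 at step 4, 2 at step 9); 11 moves as required.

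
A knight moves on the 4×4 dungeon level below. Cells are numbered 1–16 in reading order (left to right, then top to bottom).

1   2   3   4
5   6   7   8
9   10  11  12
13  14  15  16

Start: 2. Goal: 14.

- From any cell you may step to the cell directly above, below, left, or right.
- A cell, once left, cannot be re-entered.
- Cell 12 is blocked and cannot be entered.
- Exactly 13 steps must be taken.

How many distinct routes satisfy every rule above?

Need simple routes of exactly 13 moves from 2 to 14 (Manhattan distance 3, so 5 moves are spent on a detour and 5 undoing it).
No route satisfies every constraint, so the count is 0.

0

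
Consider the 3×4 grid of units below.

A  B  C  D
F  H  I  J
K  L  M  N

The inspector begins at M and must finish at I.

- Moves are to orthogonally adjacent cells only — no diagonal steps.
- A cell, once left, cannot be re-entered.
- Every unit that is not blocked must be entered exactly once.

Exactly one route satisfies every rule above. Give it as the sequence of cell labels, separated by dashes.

Need to visit all 12 open cells exactly once, starting at M and ending at I.
Route from M: right 1 to N, up 2 to D, left 3 to A, down 2 to K, right 1 to L, up 1 to H, right 1 to I — 11 moves in all.
Check: all 12 open cells covered.

M - N - J - D - C - B - A - F - K - L - H - I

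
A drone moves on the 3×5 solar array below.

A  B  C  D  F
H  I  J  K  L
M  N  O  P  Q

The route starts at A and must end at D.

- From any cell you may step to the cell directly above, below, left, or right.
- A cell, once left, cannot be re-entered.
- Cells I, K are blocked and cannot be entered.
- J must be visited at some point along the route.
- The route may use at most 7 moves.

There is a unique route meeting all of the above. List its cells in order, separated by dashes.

The 7-move cap with required stops at J leaves no slack for detours.
Route from A: 2× down (reaching M), 2× right (reaching O), 2× up (reaching C), right to D — 7 moves in all.
Check: all required cells visited; 7 ≤ 7 moves.

A - H - M - N - O - J - C - D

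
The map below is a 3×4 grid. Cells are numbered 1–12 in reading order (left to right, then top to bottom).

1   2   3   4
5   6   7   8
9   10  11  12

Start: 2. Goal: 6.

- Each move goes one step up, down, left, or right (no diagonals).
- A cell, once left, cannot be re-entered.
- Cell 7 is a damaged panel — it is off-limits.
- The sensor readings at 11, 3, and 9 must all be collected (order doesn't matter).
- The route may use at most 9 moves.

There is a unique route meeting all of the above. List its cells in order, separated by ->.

Any route must reach 11, 3, and 9 and still end at 6 within 9 moves, so the order of the required stops is forced.
Route from 2: 2× right (reaching 4), 2× down (reaching 12), 3× left (reaching 9), up to 5, right to 6 — 9 moves in all.
Check: all required cells visited; 9 ≤ 9 moves.

2 -> 3 -> 4 -> 8 -> 12 -> 11 -> 10 -> 9 -> 5 -> 6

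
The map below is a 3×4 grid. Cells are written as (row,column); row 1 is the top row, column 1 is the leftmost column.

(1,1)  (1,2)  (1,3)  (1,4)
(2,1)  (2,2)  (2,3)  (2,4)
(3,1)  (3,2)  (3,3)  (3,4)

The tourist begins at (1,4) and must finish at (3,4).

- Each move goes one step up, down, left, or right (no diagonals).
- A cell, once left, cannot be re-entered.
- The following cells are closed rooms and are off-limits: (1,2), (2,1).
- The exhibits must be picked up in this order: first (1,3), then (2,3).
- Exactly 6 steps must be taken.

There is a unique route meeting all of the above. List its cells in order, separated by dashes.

The waypoints must appear in the order (1,3), (2,3), with no cell reused.
Route from (1,4): left 1 to (1,3), down 1 to (2,3), left 1 to (2,2), down 1 to (3,2), right 2 to (3,4) — 6 moves in all.
Check: order respected ((1,3) at step 1, (2,3) at step 2); 6 moves as required.

(1,4) - (1,3) - (2,3) - (2,2) - (3,2) - (3,3) - (3,4)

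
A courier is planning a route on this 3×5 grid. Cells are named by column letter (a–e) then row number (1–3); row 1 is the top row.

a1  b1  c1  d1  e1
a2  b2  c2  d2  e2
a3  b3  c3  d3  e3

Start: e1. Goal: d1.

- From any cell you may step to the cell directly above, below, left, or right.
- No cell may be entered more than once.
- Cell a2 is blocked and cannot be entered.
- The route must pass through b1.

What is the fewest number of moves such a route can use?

7

Any route passes through b1 somewhere between e1 and d1. Summing Manhattan distances along the two legs (e1 → b1 → d1) gives a lower bound of 3 + 2 = 5 moves.
The shortest route satisfying every rule uses 7 moves: e1 → e2 → d2 → c2 → b2 → b1 → c1 → d1.
The bound of 5 isn't tight here; checking systematically, no route of length 5 through 6 satisfies every constraint, so 7 is the minimum.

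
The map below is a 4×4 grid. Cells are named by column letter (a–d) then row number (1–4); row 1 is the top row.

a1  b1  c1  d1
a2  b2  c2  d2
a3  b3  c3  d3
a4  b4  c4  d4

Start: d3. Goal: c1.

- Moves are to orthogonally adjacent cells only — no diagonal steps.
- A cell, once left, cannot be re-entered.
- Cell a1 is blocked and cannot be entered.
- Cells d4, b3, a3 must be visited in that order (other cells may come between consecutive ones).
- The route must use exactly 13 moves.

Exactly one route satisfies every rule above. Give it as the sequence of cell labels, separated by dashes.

d3 - d4 - c4 - c3 - b3 - b4 - a4 - a3 - a2 - b2 - c2 - d2 - d1 - c1

The waypoints must appear in the order d4, b3, a3, with no cell reused.
Route from d3: down to d4, left to c4, up to c3, left to b3, down to b4, left to a4, 2× up (reaching a2), 3× right (reaching d2), up to d1, left to c1 — 13 moves in all.
Check: order respected (d4 at step 1, b3 at step 4, a3 at step 7); 13 moves as required.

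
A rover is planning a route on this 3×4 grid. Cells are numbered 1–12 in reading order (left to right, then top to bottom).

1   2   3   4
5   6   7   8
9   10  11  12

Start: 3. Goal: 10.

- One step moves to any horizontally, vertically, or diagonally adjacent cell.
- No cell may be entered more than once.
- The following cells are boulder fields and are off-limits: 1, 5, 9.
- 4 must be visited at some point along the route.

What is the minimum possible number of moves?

Any route passes through 4 somewhere between 3 and 10. Summing Chebyshev distances along the two legs (3 → 4 → 10) gives a lower bound of 1 + 2 = 3 moves.
A route of 3 moves achieves this: 3 → 4 → 7 → 10.
Since 3 matches the lower bound, it is optimal.

3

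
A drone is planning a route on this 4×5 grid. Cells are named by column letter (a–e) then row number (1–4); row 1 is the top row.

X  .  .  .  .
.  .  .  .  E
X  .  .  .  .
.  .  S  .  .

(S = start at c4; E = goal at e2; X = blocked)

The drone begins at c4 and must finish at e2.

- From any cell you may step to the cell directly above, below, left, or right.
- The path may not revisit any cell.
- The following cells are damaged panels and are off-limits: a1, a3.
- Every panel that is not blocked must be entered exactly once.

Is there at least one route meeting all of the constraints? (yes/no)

Cell a2 has only one open neighbour but is neither the start nor the goal, so a Hamiltonian route would have to both enter and leave it through the same neighbour — impossible without revisiting.

no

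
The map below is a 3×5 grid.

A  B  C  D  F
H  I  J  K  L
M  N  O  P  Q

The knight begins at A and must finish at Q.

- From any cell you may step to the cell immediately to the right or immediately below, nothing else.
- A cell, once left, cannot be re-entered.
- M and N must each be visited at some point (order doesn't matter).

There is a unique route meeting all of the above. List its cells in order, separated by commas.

Moves only go right or down, so the column and row indices never decrease.
Route from A: down 2 to M, right 4 to Q — 6 moves in all.
Check: all required cells visited.

A, H, M, N, O, P, Q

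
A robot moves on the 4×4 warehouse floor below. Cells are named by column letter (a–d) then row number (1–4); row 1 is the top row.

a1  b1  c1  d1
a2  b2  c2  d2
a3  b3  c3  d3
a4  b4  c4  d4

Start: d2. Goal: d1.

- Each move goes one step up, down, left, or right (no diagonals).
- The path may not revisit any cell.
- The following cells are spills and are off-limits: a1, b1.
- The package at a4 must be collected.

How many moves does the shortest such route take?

11

Any route passes through a4 somewhere between d2 and d1. Summing Manhattan distances along the two legs (d2 → a4 → d1) gives a lower bound of 5 + 6 = 11 moves.
A route of 11 moves achieves this: d2 → d3 → d4 → c4 → b4 → a4 → a3 → a2 → b2 → c2 → c1 → d1.
Since 11 matches the lower bound, it is optimal.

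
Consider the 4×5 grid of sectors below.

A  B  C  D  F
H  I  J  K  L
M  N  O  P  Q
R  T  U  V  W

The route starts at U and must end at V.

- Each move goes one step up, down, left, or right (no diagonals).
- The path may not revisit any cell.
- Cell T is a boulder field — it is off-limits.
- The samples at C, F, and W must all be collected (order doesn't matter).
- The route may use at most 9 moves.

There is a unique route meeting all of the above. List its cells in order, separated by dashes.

The 9-move cap with required stops at C, F, W leaves no slack for detours.
Route from U: up 3 to C, right 2 to F, down 3 to W, left 1 to V — 9 moves in all.
Check: all required cells visited; 9 ≤ 9 moves.

U - O - J - C - D - F - L - Q - W - V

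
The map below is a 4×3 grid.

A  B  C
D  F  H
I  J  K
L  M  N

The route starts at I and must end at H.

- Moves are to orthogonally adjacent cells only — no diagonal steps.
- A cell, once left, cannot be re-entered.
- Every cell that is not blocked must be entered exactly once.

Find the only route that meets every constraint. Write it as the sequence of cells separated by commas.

I, L, M, N, K, J, F, D, A, B, C, H

Need to visit all 12 open cells exactly once, starting at I and ending at H.
Cell L has only two open neighbours (I and M), so the path must pass straight through it: one of those is the cell it's entered from and the other is where it exits.
Route from I: down to L, 2× right (reaching N), up to K, left to J, up to F, left to D, up to A, 2× right (reaching C), down to H — 11 moves in all.
Check: all 12 open cells covered.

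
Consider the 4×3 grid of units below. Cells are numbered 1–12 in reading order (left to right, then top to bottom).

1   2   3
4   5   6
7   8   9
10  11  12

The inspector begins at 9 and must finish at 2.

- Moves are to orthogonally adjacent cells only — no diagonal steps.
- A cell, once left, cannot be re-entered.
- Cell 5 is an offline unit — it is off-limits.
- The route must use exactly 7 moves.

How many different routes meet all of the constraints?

3

Need simple routes of exactly 7 moves from 9 to 2 (Manhattan distance 3, so 2 moves are spent on a detour and 2 undoing it).
Enumerating: 9 12 11 8 7 4 1 2 | 9 12 11 10 7 4 1 2 | 9 8 11 10 7 4 1 2.
That gives 3 routes.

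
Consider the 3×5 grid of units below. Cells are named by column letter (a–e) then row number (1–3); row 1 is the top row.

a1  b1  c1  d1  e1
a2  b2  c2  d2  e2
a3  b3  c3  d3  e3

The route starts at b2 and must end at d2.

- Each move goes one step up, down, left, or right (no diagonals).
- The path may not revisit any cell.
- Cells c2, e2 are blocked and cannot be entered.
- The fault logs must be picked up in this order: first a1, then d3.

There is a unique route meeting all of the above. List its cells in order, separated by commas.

The waypoints must appear in the order a1, d3, with no cell reused.
Route from b2: up to b1, left to a1, 2× down (reaching a3), 3× right (reaching d3), up to d2 — 8 moves in all.
Check: order respected (a1 at step 2, d3 at step 7).

b2, b1, a1, a2, a3, b3, c3, d3, d2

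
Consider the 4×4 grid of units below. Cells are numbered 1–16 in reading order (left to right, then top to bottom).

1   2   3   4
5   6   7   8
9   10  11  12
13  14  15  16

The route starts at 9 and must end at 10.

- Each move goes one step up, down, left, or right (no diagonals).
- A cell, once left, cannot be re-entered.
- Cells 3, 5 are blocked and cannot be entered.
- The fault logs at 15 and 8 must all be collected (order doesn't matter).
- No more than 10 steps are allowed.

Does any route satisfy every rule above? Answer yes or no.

yes

One route that works: 9 → 13 → 14 → 15 → 11 → 12 → 8 → 7 → 6 → 10.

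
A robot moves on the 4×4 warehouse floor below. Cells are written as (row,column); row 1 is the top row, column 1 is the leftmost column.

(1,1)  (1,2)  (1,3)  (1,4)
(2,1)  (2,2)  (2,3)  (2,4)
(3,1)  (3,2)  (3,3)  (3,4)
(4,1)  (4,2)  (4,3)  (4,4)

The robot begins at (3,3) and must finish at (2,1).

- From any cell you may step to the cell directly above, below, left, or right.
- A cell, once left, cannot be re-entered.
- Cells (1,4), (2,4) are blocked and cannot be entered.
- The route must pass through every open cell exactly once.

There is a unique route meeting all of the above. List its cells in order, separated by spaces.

Need to visit all 14 open cells exactly once, starting at (3,3) and ending at (2,1).
Cell (3,4) has only two open neighbours ((4,4) and (3,3)), so the path must pass straight through it: one of those is the cell it's entered from and the other is where it exits.
Route from (3,3): right to (3,4), down to (4,4), 3× left (reaching (4,1)), up to (3,1), right to (3,2), up to (2,2), right to (2,3), up to (1,3), 2× left (reaching (1,1)), down to (2,1) — 13 moves in all.
Check: all 14 open cells covered.

(3,3) (3,4) (4,4) (4,3) (4,2) (4,1) (3,1) (3,2) (2,2) (2,3) (1,3) (1,2) (1,1) (2,1)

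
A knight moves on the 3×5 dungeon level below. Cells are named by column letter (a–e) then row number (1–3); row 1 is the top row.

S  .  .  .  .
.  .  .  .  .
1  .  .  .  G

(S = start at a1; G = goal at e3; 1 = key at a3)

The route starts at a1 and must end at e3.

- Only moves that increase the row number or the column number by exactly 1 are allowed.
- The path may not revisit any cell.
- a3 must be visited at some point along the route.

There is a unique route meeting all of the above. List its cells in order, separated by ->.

a1 -> a2 -> a3 -> b3 -> c3 -> d3 -> e3

Moves only go right or down, so the column and row indices never decrease.
Route from a1: 2× down (reaching a3), 4× right (reaching e3) — 6 moves in all.
Check: all required cells visited.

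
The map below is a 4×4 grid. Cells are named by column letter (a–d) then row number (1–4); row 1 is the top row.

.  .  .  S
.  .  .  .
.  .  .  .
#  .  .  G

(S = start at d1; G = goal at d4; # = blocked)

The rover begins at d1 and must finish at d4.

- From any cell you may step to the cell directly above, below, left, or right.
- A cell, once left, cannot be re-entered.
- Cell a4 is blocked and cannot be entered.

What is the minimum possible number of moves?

3

The Manhattan distance from d1 to d4 is |1−4| + |4−4| = 3, so at least 3 moves are needed.
A route of 3 moves achieves this: d1 → d2 → d3 → d4.
Since 3 matches the lower bound, it is optimal.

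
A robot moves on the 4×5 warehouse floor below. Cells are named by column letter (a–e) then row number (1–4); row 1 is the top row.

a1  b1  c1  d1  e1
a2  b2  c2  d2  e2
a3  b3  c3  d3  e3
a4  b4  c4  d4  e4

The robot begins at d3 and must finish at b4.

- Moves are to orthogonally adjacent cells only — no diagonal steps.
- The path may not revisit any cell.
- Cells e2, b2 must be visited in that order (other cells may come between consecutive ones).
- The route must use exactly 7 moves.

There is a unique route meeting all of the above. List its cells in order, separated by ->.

The waypoints must appear in the order e2, b2, with no cell reused.
Route from d3: right 1 to e3, up 1 to e2, left 3 to b2, down 2 to b4 — 7 moves in all.
Check: order respected (e2 at step 2, b2 at step 5); 7 moves as required.

d3 -> e3 -> e2 -> d2 -> c2 -> b2 -> b3 -> b4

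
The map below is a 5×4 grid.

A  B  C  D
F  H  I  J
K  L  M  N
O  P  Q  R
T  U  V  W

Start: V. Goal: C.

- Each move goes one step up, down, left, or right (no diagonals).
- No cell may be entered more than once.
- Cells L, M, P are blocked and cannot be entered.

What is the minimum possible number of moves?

The Manhattan distance from V to C is |5−1| + |3−3| = 4, so at least 4 moves are needed.
That bound ignores the blocked cells. Measuring each leg by the fewest moves that actually steer around them (V→C: 6) raises the lower bound to 6.
A route of 6 moves exists: V → Q → R → N → J → D → C.
Since 6 matches that lower bound, it is optimal.

6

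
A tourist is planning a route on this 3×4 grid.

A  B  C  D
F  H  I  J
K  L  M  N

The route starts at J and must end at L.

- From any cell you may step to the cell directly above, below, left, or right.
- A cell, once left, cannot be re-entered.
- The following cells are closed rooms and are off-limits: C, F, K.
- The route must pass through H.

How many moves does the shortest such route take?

3

Any route passes through H somewhere between J and L. Summing Manhattan distances along the two legs (J → H → L) gives a lower bound of 2 + 1 = 3 moves.
A route of 3 moves achieves this: J → I → H → L.
Since 3 matches the lower bound, it is optimal.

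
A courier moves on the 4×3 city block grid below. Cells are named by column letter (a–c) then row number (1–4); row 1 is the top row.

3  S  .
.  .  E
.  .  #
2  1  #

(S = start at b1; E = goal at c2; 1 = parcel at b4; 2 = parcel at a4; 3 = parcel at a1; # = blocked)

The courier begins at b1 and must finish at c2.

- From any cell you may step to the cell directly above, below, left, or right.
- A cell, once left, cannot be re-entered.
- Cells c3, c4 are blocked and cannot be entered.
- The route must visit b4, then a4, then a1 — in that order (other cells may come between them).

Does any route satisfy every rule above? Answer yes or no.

Ignoring the required order, 1 revisit-free route from b1 to c2 passes through all of b4, a4, and a1; the waypoint orders that occur are a1 → a4 → b4 (1) — never b4 → a4 → a1.

no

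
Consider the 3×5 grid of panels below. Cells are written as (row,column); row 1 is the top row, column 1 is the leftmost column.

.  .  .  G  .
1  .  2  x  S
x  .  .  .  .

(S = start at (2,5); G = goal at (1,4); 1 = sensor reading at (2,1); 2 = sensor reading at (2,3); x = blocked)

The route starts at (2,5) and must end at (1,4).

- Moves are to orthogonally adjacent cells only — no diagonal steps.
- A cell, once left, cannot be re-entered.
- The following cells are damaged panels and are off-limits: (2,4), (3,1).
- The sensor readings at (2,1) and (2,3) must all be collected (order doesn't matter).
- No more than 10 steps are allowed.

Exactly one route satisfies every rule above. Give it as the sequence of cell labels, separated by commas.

The budget equals the shortest possible length, so every move has to be on a shortest route through the required cells.
Route from (2,5): down 1 to (3,5), left 2 to (3,3), up 1 to (2,3), left 2 to (2,1), up 1 to (1,1), right 3 to (1,4) — 10 moves in all.
Check: all required cells visited; 10 ≤ 10 moves.

(2,5), (3,5), (3,4), (3,3), (2,3), (2,2), (2,1), (1,1), (1,2), (1,3), (1,4)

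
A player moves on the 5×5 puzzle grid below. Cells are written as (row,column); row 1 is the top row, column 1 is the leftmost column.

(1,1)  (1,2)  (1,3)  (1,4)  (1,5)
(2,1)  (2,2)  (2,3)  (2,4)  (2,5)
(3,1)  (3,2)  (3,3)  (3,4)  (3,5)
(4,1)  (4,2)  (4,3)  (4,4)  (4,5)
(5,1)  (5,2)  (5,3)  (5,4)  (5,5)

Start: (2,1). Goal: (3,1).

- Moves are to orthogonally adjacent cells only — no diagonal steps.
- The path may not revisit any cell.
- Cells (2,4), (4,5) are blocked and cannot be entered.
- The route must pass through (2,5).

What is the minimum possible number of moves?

Any route passes through (2,5) somewhere between (2,1) and (3,1). Summing Manhattan distances along the two legs ((2,1) → (2,5) → (3,1)) gives a lower bound of 4 + 5 = 9 moves.
That bound ignores the blocked cells. Measuring each leg by the fewest moves that actually steer around them ((2,1)→(2,5): 6; (2,5)→(3,1): 5) raises the lower bound to 11.
A route of 11 moves exists: (2,1) → (1,1) → (1,2) → (1,3) → (1,4) → (1,5) → (2,5) → (3,5) → (3,4) → (3,3) → (3,2) → (3,1).
Since 11 matches that lower bound, it is optimal.

11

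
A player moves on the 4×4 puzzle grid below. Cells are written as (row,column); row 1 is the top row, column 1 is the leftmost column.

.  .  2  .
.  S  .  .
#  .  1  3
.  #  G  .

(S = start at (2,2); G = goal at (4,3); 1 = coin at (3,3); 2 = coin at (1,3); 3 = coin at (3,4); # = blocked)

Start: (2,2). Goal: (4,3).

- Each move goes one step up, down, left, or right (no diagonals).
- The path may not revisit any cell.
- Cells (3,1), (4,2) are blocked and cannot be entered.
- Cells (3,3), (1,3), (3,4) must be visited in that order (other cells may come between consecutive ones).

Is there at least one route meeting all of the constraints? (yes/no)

One route that works: (2,2) → (3,2) → (3,3) → (2,3) → (1,3) → (1,4) → (2,4) → (3,4) → (4,4) → (4,3).

yes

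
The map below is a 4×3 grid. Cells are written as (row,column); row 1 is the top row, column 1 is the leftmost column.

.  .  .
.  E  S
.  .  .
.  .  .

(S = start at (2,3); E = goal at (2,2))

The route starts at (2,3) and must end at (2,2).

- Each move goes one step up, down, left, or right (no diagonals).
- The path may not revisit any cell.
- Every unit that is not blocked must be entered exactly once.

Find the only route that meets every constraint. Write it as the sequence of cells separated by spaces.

Need to visit all 12 open cells exactly once, starting at (2,3) and ending at (2,2).
Cell (1,3) has only two open neighbours ((2,3) and (1,2)), so the path must pass straight through it: one of those is the cell it's entered from and the other is where it exits.
Route from (2,3): up to (1,3), 2× left (reaching (1,1)), 3× down (reaching (4,1)), 2× right (reaching (4,3)), up to (3,3), left to (3,2), up to (2,2) — 11 moves in all.
Check: all 12 open cells covered.

(2,3) (1,3) (1,2) (1,1) (2,1) (3,1) (4,1) (4,2) (4,3) (3,3) (3,2) (2,2)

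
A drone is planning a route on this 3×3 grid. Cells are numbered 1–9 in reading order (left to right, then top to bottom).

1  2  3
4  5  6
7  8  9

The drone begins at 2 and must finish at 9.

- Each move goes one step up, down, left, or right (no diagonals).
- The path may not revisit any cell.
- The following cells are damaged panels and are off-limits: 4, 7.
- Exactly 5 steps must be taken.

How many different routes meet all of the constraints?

Need simple routes of exactly 5 moves from 2 to 9 (Manhattan distance 3, so 1 moves are spent on a detour and 1 undoing it).
Enumerating: 2 3 6 5 8 9.
That gives 1 route.

1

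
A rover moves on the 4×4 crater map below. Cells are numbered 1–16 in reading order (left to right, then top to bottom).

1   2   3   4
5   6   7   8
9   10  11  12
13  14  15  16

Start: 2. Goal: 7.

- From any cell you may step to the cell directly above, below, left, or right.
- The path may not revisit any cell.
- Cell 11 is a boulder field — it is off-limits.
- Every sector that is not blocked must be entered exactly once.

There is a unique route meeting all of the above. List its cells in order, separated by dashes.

Need to visit all 15 open cells exactly once, starting at 2 and ending at 7.
Cell 12 has only two open neighbours (8 and 16), so the path must pass straight through it: one of those is the cell it's entered from and the other is where it exits.
Route from 2: left 1 to 1, down 1 to 5, right 1 to 6, down 1 to 10, left 1 to 9, down 1 to 13, right 3 to 16, up 3 to 4, left 1 to 3, down 1 to 7 — 14 moves in all.
Check: all 15 open cells covered.

2 - 1 - 5 - 6 - 10 - 9 - 13 - 14 - 15 - 16 - 12 - 8 - 4 - 3 - 7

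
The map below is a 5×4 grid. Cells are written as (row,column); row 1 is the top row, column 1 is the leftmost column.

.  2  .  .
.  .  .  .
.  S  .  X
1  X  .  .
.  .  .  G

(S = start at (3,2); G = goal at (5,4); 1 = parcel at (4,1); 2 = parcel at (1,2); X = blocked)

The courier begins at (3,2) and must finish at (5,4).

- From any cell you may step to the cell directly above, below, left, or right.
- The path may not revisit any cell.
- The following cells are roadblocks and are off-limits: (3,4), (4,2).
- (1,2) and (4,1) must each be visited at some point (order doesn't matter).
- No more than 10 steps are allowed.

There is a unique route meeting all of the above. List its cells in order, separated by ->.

The 10-move cap with required stops at (1,2), (4,1) leaves no slack for detours.
Route from (3,2): up 2 to (1,2), left 1 to (1,1), down 4 to (5,1), right 3 to (5,4) — 10 moves in all.
Check: all required cells visited; 10 ≤ 10 moves.

(3,2) -> (2,2) -> (1,2) -> (1,1) -> (2,1) -> (3,1) -> (4,1) -> (5,1) -> (5,2) -> (5,3) -> (5,4)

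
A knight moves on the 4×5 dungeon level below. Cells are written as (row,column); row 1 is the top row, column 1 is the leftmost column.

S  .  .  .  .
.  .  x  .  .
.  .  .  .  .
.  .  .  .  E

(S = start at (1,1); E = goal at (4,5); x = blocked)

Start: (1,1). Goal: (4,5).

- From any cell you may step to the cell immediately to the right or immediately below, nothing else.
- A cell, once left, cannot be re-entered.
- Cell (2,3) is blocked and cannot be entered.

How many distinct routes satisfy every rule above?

17

A right/down-only route from (1,1) to (4,5) makes exactly 3 down-moves and 4 right-moves in some order.
With no other constraints that would be C(7,3) = 35 routes.
Subtract routes through each blocked cell (inclusion–exclusion for overlaps): − through (2,3): 18 → 17.
That gives 17 routes.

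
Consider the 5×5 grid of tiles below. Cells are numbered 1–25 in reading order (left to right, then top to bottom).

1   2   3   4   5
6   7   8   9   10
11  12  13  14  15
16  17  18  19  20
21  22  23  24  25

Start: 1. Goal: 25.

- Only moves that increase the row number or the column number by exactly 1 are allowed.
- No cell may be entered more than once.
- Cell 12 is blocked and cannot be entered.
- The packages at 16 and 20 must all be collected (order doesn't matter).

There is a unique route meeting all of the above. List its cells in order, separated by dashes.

1 - 6 - 11 - 16 - 17 - 18 - 19 - 20 - 25

Moves only go right or down, so the column and row indices never decrease.
Route from 1: 3× down (reaching 16), 4× right (reaching 20), down to 25 — 8 moves in all.
Check: all required cells visited.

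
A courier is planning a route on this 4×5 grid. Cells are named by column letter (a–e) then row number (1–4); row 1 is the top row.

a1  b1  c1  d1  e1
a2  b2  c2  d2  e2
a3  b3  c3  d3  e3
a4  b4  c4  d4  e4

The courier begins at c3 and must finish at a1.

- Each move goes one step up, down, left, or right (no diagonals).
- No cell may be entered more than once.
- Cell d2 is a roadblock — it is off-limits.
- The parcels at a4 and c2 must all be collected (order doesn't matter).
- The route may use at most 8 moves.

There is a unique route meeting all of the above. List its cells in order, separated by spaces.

c3 c2 b2 b3 b4 a4 a3 a2 a1

Any route must reach a4 and c2 and still end at a1 within 8 moves, so the order of the required stops is forced.
Route from c3: up to c2, left to b2, 2× down (reaching b4), left to a4, 3× up (reaching a1) — 8 moves in all.
Check: all required cells visited; 8 ≤ 8 moves.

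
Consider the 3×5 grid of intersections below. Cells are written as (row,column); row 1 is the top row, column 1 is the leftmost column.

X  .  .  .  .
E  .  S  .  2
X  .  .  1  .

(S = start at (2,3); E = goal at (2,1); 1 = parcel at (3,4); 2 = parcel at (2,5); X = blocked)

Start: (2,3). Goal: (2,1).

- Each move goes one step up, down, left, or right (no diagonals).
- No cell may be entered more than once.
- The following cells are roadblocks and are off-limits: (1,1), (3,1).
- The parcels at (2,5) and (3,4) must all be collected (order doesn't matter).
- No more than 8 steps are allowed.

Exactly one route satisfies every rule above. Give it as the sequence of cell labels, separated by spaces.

The 8-move cap with required stops at (2,5), (3,4) leaves no slack for detours.
Route from (2,3): right 2 to (2,5), down 1 to (3,5), left 3 to (3,2), up 1 to (2,2), left 1 to (2,1) — 8 moves in all.
Check: all required cells visited; 8 ≤ 8 moves.

(2,3) (2,4) (2,5) (3,5) (3,4) (3,3) (3,2) (2,2) (2,1)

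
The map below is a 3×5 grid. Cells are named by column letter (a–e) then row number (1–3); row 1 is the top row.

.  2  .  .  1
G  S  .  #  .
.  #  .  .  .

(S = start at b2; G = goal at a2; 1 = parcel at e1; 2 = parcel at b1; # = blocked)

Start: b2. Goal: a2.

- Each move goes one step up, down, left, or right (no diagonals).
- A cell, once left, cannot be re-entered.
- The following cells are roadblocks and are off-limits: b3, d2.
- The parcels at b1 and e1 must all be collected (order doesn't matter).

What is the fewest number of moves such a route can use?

Any route passes through b1 and e1 in some order between b2 and a2. Summing Manhattan distances along each leg and taking the cheapest ordering (b2 → e1 → b1 → a2) gives a lower bound of 4 + 3 + 2 = 9 moves.
The shortest route satisfying every rule uses 11 moves: b2 → c2 → c3 → d3 → e3 → e2 → e1 → d1 → c1 → b1 → a1 → a2.
The bound of 9 isn't tight here; checking systematically, no route of length 9 through 10 satisfies every constraint, so 11 is the minimum.

11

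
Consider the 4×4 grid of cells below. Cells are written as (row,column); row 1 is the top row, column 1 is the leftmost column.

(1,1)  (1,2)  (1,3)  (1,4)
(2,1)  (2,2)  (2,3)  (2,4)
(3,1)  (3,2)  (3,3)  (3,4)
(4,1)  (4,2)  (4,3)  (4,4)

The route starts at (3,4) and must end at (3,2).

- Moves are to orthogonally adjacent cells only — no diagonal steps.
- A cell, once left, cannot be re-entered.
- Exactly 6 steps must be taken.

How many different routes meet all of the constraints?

Need simple routes of exactly 6 moves from (3,4) to (3,2) (Manhattan distance 2, so 2 moves are spent on a detour and 2 undoing it).
Branch systematically from the start, pruning whenever the remaining move budget drops below the Manhattan distance to (3,2) or differs from it in parity. Grouping the completions by first move — via (2,4): 6; via (4,4): 2; via (3,3): 3 — and summing: 6 + 2 + 3 = 11.
That gives 11 routes.

11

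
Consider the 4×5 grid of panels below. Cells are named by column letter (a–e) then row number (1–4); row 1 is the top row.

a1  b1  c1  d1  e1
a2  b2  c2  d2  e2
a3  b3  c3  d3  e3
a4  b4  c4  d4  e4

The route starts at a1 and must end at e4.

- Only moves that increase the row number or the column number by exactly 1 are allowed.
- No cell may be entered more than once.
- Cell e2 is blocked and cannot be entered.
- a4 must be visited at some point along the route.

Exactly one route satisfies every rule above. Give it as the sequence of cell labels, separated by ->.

Moves only go right or down, so the column and row indices never decrease.
Route from a1: 3× down (reaching a4), 4× right (reaching e4) — 7 moves in all.
Check: all required cells visited.

a1 -> a2 -> a3 -> a4 -> b4 -> c4 -> d4 -> e4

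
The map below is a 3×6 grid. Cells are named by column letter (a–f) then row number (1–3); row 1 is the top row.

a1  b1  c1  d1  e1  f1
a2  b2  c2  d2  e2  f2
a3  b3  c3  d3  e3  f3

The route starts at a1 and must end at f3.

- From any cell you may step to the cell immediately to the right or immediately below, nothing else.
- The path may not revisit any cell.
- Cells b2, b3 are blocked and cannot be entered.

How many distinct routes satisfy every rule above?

10

A right/down-only route from a1 to f3 makes exactly 2 down-moves and 5 right-moves in some order.
With no other constraints that would be C(7,2) = 21 routes.
Subtract routes through each blocked cell (inclusion–exclusion for overlaps): − through b2: 10 − through b3: 3 + through b2&b3: 2 → 10.
That gives 10 routes.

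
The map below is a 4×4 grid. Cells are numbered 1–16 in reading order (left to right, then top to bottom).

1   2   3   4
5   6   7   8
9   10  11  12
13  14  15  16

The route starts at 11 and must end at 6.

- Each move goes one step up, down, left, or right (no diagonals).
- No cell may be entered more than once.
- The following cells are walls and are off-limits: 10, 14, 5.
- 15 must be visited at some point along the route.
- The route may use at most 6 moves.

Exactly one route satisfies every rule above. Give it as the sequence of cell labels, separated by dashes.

The budget equals the shortest possible length, so every move has to be on a shortest route through the required cells.
Route from 11: down to 15, right to 16, 2× up (reaching 8), 2× left (reaching 6) — 6 moves in all.
Check: all required cells visited; 6 ≤ 6 moves.

11 - 15 - 16 - 12 - 8 - 7 - 6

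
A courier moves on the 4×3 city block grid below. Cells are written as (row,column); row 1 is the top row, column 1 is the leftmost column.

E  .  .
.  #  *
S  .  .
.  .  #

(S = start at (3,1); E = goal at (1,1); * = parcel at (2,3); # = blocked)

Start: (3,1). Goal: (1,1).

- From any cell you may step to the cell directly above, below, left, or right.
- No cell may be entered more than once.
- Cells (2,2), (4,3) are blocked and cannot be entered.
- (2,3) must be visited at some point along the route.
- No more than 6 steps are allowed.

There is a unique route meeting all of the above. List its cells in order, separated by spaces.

The budget equals the shortest possible length, so every move has to be on a shortest route through the required cells.
Route from (3,1): right 2 to (3,3), up 2 to (1,3), left 2 to (1,1) — 6 moves in all.
Check: all required cells visited; 6 ≤ 6 moves.

(3,1) (3,2) (3,3) (2,3) (1,3) (1,2) (1,1)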